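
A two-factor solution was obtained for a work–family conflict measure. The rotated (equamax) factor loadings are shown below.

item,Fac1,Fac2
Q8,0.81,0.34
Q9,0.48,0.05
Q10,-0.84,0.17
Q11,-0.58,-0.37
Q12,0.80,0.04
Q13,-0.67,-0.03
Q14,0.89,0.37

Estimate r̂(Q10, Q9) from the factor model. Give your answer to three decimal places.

r̂ = Σ λ_i·λ_j across factors = (-0.84)(0.48) + (0.17)(0.05)
  = -0.4032 +0.0085 = -0.3947

-0.395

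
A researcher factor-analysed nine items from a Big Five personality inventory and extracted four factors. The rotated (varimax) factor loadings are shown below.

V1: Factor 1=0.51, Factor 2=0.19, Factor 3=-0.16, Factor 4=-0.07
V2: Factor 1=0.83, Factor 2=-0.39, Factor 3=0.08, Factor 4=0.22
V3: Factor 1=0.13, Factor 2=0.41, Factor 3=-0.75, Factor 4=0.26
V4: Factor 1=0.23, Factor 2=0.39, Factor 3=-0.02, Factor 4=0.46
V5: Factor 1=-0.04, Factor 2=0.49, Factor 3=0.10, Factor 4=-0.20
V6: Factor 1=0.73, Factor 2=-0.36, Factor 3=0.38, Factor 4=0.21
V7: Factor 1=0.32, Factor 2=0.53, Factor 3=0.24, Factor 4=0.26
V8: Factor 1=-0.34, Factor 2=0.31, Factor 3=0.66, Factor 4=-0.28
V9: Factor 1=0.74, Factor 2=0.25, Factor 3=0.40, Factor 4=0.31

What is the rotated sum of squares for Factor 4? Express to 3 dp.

0.659

SS loadings for Factor 4 = (-0.07)² + 0.22² + 0.26² + 0.46² + (-0.20)² + 0.21² + 0.26² + (-0.28)² + 0.31² = 0.0049 + 0.0484 + 0.0676 + 0.2116 + 0.0400 + 0.0441 + 0.0676 + 0.0784 + 0.0961 = 0.6587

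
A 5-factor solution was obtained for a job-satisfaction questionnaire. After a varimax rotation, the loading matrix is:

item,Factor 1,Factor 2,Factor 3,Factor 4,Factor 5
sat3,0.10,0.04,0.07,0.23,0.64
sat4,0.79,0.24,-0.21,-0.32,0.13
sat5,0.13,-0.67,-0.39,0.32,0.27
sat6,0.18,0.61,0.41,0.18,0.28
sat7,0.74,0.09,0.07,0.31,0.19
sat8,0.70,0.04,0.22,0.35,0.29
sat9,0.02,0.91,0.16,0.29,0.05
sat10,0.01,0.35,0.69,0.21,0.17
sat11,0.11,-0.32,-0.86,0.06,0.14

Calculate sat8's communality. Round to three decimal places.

h² = 0.70² + 0.04² + 0.22² + 0.35² + 0.29² = 0.4900 + 0.0016 + 0.0484 + 0.1225 + 0.0841 = 0.7466

0.747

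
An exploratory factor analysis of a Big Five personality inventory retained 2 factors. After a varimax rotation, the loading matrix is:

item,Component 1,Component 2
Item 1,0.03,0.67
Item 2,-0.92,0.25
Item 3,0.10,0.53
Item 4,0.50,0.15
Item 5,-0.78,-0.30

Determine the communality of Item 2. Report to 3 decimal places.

0.909

h² = (-0.92)² + 0.25² = 0.8464 + 0.0625 = 0.9089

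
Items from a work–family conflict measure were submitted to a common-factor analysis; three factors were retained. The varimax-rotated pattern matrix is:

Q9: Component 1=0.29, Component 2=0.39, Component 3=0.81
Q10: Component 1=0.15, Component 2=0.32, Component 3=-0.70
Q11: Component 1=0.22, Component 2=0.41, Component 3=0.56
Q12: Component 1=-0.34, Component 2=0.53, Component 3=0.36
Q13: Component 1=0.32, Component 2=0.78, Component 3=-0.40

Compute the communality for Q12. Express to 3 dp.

0.526

h² = (-0.34)² + 0.53² + 0.36² = 0.1156 + 0.2809 + 0.1296 = 0.5261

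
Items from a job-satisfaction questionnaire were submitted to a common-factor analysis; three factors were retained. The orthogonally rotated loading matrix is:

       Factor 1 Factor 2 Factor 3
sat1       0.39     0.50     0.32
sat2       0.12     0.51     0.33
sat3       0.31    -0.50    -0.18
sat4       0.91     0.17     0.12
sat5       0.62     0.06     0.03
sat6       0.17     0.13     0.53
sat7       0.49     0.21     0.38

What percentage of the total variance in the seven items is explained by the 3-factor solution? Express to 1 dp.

46.9%

SS loadings by factor: 1.7441, 0.8536, 0.6843; total = 3.2820.
Total variance with 7 standardized items is 7, so the solution explains 3.2820/7 = 0.4689 = 46.89%.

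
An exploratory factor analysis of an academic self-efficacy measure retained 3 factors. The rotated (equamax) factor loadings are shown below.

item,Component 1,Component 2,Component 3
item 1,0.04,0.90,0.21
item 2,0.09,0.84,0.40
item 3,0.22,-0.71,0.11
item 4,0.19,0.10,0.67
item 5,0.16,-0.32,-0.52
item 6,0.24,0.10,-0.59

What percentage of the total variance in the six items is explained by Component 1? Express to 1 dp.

SS loadings for Component 1 = 0.04² + 0.09² + 0.22² + 0.19² + 0.16² + 0.24² = 0.1774
With 6 standardized items, total variance = 6. Proportion = 0.1774/6 = 0.0296 → 2.96%.

3.0%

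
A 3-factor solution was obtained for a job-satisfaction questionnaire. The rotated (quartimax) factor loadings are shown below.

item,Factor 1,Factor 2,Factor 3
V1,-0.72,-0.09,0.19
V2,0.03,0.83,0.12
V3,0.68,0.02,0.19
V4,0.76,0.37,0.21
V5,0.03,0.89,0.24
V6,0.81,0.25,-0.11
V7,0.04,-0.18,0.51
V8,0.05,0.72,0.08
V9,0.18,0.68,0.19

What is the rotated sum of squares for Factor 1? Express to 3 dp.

SS loadings for Factor 1 = (-0.72)² + 0.03² + 0.68² + 0.76² + 0.03² + 0.81² + 0.04² + 0.05² + 0.18² = 0.5184 + 0.0009 + 0.4624 + 0.5776 + 0.0009 + 0.6561 + 0.0016 + 0.0025 + 0.0324 = 2.2528

2.253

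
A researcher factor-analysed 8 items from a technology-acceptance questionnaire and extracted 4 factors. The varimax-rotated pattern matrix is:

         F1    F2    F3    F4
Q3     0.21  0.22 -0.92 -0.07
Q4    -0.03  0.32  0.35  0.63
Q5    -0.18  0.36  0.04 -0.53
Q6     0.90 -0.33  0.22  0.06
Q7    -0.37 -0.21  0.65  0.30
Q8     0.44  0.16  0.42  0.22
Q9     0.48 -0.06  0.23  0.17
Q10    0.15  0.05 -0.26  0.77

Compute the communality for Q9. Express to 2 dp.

0.32

h² = 0.48² + (-0.06)² + 0.23² + 0.17² = 0.2304 + 0.0036 + 0.0529 + 0.0289 = 0.3158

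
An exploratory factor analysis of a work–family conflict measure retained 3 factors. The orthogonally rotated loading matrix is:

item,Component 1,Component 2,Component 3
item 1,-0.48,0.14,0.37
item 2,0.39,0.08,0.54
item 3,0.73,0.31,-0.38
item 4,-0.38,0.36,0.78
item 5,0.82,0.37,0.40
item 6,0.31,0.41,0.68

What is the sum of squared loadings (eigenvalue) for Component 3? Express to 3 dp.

SS loadings for Component 3 = 0.37² + 0.54² + (-0.38)² + 0.78² + 0.40² + 0.68² = 0.1369 + 0.2916 + 0.1444 + 0.6084 + 0.1600 + 0.4624 = 1.8037

1.804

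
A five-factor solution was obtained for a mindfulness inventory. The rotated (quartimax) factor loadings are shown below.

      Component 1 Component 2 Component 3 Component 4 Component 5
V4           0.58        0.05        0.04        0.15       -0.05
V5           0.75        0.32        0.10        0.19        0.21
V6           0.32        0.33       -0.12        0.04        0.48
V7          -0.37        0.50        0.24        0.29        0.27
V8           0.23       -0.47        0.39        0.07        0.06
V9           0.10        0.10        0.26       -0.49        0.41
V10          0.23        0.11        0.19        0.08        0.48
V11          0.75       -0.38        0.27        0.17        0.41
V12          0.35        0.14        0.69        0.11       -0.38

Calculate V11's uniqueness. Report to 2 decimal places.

h² = 0.75² + (-0.38)² + 0.27² + 0.17² + 0.41² = 0.5625 + 0.1444 + 0.0729 + 0.0289 + 0.1681 = 0.9768
Uniqueness u² = 1 − h² = 1 − 0.9768 = 0.0232

0.02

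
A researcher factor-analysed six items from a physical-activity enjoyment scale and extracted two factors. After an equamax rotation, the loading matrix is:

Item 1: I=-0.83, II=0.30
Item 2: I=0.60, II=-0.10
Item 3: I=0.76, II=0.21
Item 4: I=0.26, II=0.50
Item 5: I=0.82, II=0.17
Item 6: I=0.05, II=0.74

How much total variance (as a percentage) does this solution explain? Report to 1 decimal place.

SS loadings by factor: 2.3690, 0.9706; total = 3.3396.
Total variance with 6 standardized items is 6, so the solution explains 3.3396/6 = 0.5566 = 55.66%.

55.7%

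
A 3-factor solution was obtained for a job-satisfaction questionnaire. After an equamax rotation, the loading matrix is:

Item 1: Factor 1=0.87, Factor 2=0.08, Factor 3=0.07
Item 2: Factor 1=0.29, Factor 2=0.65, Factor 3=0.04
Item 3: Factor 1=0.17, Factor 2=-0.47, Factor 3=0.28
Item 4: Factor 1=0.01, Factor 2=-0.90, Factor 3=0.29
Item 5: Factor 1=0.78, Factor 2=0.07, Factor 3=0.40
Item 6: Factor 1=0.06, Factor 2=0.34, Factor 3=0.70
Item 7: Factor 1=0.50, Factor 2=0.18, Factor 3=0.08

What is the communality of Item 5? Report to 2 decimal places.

0.77

h² = 0.78² + 0.07² + 0.40² = 0.6084 + 0.0049 + 0.1600 = 0.7733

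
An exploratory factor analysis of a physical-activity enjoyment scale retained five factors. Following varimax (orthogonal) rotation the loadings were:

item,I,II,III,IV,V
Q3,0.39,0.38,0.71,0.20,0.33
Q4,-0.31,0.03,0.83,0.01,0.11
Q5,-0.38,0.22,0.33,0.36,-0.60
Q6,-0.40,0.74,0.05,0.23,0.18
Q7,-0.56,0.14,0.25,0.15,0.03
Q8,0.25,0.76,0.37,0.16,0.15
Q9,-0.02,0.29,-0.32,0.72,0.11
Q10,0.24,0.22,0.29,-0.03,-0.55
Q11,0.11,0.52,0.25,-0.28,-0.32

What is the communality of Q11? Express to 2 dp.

h² = 0.11² + 0.52² + 0.25² + (-0.28)² + (-0.32)² = 0.0121 + 0.2704 + 0.0625 + 0.0784 + 0.1024 = 0.5258

0.53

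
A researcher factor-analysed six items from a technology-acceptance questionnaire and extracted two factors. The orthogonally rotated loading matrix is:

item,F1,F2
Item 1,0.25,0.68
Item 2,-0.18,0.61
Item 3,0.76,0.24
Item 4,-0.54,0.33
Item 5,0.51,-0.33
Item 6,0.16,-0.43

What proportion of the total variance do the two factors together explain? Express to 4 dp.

Communalities: 0.5249, 0.4045, 0.6352, 0.4005, 0.3690, 0.2105; Σh² = 2.5446.
Total variance with 6 standardized items is 6, so the solution explains 2.5446/6 = 0.4241.

0.4241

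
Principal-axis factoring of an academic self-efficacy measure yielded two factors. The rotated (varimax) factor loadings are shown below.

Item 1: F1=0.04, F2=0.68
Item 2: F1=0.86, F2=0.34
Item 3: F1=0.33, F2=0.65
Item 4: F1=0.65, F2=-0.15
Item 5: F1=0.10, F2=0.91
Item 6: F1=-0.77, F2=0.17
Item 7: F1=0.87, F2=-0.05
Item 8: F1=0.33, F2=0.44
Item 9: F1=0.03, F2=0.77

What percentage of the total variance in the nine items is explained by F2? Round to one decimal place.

29.7%

SS loadings for F2 = 0.68² + 0.34² + 0.65² + (-0.15)² + 0.91² + 0.17² + (-0.05)² + 0.44² + 0.77² = 2.6690
With 9 standardized items, total variance = 9. Proportion = 2.6690/9 = 0.2966 → 29.66%.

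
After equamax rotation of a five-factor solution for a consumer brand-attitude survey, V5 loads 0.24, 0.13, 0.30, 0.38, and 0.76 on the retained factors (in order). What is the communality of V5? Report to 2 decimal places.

h² = 0.24² + 0.13² + 0.30² + 0.38² + 0.76² = 0.0576 + 0.0169 + 0.0900 + 0.1444 + 0.5776 = 0.8865

0.89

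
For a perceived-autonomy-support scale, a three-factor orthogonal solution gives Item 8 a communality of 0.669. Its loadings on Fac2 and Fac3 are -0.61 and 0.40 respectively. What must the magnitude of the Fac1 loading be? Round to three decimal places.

Under orthogonal rotation h² = Σλ², so λ_Fac1² = h² − (0.5321) = 0.669 − 0.5321 = 0.1369.
|λ| = √0.1369 = 0.3700.

0.370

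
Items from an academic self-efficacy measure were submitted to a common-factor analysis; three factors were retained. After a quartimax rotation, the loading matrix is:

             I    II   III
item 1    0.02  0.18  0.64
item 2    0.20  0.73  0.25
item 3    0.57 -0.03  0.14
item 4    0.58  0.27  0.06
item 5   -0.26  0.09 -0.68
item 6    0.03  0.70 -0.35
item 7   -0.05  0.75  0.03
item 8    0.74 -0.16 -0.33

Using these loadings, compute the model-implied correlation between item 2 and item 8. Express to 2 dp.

-0.05

r̂ = Σ λ_i·λ_j across factors = (0.20)(0.74) + (0.73)(-0.16) + (0.25)(-0.33)
  = +0.1480 -0.1168 -0.0825 = -0.0513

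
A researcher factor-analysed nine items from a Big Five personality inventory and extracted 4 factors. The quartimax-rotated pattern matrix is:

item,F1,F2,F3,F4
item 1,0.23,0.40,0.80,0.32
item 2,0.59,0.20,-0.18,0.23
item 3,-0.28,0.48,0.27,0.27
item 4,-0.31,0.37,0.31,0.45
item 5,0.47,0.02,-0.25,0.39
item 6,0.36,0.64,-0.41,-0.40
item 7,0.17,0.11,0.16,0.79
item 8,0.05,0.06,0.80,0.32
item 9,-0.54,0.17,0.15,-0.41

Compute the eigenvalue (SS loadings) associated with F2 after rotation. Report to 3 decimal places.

1.022

SS loadings for F2 = 0.40² + 0.20² + 0.48² + 0.37² + 0.02² + 0.64² + 0.11² + 0.06² + 0.17² = 0.1600 + 0.0400 + 0.2304 + 0.1369 + 0.0004 + 0.4096 + 0.0121 + 0.0036 + 0.0289 = 1.0219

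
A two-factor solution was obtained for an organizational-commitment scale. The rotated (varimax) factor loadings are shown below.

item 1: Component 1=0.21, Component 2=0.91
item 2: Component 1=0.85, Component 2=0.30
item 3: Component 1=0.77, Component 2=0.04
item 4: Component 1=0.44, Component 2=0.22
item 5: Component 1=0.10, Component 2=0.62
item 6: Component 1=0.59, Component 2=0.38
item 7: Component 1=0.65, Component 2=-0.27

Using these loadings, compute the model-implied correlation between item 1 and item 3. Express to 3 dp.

r̂ = Σ λ_i·λ_j across factors = (0.21)(0.77) + (0.91)(0.04)
  = +0.1617 +0.0364 = 0.1981

0.198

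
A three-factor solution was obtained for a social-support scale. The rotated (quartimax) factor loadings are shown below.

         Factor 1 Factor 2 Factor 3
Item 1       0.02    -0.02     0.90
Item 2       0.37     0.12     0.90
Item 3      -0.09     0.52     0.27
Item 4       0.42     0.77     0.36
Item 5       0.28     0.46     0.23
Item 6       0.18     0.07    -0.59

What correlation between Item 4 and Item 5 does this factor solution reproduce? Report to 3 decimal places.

r̂ = Σ λ_i·λ_j across factors = (0.42)(0.28) + (0.77)(0.46) + (0.36)(0.23)
  = +0.1176 +0.3542 +0.0828 = 0.5546

0.555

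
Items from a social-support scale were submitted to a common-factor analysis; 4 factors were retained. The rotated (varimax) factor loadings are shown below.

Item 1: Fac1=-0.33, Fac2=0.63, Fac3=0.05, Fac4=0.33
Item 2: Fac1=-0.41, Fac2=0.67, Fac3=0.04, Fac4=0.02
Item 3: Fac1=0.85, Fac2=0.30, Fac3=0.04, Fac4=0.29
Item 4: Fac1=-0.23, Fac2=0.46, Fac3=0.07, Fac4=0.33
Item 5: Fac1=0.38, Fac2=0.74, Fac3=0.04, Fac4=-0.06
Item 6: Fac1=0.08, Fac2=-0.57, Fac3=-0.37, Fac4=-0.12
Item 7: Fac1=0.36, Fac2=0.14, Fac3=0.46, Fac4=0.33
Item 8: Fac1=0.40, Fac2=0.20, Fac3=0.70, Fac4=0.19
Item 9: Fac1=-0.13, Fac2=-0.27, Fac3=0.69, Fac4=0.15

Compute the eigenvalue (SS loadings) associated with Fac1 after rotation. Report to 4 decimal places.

SS loadings for Fac1 = (-0.33)² + (-0.41)² + 0.85² + (-0.23)² + 0.38² + 0.08² + 0.36² + 0.40² + (-0.13)² = 0.1089 + 0.1681 + 0.7225 + 0.0529 + 0.1444 + 0.0064 + 0.1296 + 0.1600 + 0.0169 = 1.5097

1.5097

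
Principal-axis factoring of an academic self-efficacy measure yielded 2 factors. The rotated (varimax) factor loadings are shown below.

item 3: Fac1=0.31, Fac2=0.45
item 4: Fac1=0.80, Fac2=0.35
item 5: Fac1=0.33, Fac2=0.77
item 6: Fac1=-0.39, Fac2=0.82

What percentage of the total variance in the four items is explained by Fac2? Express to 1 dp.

SS loadings for Fac2 = 0.45² + 0.35² + 0.77² + 0.82² = 1.5903
With 4 standardized items, total variance = 4. Proportion = 1.5903/4 = 0.3976 → 39.76%.

39.8%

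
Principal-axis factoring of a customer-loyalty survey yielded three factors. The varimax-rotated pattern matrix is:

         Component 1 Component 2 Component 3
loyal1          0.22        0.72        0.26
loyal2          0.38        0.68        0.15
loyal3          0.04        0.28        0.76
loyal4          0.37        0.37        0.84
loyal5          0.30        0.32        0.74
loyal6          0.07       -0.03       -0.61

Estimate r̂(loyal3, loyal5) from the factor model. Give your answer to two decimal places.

r̂ = Σ λ_i·λ_j across factors = (0.04)(0.30) + (0.28)(0.32) + (0.76)(0.74)
  = +0.0120 +0.0896 +0.5624 = 0.6640

0.66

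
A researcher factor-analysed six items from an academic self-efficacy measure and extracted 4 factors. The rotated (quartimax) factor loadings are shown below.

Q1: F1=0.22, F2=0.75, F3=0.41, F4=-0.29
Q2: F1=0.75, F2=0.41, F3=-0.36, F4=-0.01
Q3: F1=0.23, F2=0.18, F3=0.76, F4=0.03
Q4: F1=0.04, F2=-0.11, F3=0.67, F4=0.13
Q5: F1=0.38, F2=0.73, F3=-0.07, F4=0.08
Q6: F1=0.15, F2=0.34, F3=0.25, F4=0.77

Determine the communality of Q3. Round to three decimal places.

h² = 0.23² + 0.18² + 0.76² + 0.03² = 0.0529 + 0.0324 + 0.5776 + 0.0009 = 0.6638

0.664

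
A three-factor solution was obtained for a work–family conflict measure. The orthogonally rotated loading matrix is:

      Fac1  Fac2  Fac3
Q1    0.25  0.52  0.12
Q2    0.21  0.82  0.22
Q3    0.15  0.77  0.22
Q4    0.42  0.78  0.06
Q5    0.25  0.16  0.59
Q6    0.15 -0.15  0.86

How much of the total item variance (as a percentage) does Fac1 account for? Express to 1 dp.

SS loadings for Fac1 = 0.25² + 0.21² + 0.15² + 0.42² + 0.25² + 0.15² = 0.3905
With 6 standardized items, total variance = 6. Proportion = 0.3905/6 = 0.0651 → 6.51%.

6.5%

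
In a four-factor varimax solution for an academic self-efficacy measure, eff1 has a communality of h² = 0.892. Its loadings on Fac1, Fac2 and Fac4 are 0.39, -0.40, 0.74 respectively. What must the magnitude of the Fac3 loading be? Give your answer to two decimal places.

Under orthogonal rotation h² = Σλ², so λ_Fac3² = h² − (0.8597) = 0.892 − 0.8597 = 0.0323.
|λ| = √0.0323 = 0.1797.

0.18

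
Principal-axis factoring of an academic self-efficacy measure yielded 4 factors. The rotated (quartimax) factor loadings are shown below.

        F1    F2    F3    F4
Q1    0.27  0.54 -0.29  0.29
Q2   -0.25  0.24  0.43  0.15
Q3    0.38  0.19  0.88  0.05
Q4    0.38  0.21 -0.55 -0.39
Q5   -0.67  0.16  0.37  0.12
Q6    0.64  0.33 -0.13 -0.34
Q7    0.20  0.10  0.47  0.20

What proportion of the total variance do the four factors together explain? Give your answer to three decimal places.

SS loadings by factor: 1.3227, 0.5739, 1.7206, 0.4312; total = 4.0484.
Total variance with 7 standardized items is 7, so the solution explains 4.0484/7 = 0.5783.

0.578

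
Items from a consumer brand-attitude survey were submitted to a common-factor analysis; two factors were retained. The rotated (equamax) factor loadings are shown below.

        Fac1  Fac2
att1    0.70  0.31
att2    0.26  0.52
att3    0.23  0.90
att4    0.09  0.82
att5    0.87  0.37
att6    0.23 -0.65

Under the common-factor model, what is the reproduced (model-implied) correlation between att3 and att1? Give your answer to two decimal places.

r̂ = Σ λ_i·λ_j across factors = (0.23)(0.70) + (0.90)(0.31)
  = +0.1610 +0.2790 = 0.4400

0.44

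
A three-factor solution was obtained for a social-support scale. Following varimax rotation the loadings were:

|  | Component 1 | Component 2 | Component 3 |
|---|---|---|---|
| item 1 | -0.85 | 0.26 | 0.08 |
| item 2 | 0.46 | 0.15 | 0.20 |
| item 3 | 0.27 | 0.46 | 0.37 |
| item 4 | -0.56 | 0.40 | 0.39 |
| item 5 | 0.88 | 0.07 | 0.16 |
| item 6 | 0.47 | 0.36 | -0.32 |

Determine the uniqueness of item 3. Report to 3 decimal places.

0.579

h² = 0.27² + 0.46² + 0.37² = 0.0729 + 0.2116 + 0.1369 = 0.4214
Uniqueness u² = 1 − h² = 1 − 0.4214 = 0.5786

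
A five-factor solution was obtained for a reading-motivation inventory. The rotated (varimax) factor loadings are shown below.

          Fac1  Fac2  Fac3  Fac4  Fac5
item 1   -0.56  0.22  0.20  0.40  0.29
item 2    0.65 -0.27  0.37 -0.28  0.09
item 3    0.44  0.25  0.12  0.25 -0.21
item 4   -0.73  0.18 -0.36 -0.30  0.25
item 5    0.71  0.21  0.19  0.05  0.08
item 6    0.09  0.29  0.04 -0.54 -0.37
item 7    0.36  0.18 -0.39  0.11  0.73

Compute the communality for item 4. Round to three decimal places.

h² = (-0.73)² + 0.18² + (-0.36)² + (-0.30)² + 0.25² = 0.5329 + 0.0324 + 0.1296 + 0.0900 + 0.0625 = 0.8474

0.847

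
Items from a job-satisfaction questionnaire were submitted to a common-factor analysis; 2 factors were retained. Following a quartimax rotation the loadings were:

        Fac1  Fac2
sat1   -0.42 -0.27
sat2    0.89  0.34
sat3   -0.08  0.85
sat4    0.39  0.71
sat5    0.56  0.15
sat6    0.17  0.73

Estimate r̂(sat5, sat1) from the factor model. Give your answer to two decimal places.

-0.28

r̂ = Σ λ_i·λ_j across factors = (0.56)(-0.42) + (0.15)(-0.27)
  = -0.2352 -0.0405 = -0.2757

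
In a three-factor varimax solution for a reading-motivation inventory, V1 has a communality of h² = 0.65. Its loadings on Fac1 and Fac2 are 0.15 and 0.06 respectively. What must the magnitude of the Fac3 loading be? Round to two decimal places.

Under orthogonal rotation h² = Σλ², so λ_Fac3² = h² − (0.0261) = 0.65 − 0.0261 = 0.6239.
|λ| = √0.6239 = 0.7899.

0.79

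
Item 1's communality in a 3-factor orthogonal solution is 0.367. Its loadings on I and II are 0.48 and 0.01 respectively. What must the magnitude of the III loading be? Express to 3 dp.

Under orthogonal rotation h² = Σλ², so λ_III² = h² − (0.2305) = 0.367 − 0.2305 = 0.1365.
|λ| = √0.1365 = 0.3695.

0.369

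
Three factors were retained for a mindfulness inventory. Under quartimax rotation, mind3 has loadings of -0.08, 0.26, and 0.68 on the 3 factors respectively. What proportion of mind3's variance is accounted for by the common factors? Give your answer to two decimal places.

0.54

h² = (-0.08)² + 0.26² + 0.68² = 0.0064 + 0.0676 + 0.4624 = 0.5364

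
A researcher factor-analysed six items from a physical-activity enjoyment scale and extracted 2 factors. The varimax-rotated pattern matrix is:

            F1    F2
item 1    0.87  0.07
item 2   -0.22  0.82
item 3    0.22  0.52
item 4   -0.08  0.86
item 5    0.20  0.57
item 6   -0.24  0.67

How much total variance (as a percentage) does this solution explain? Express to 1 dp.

SS loadings by factor: 0.9577, 2.4611; total = 3.4188.
Total variance with 6 standardized items is 6, so the solution explains 3.4188/6 = 0.5698 = 56.98%.

57.0%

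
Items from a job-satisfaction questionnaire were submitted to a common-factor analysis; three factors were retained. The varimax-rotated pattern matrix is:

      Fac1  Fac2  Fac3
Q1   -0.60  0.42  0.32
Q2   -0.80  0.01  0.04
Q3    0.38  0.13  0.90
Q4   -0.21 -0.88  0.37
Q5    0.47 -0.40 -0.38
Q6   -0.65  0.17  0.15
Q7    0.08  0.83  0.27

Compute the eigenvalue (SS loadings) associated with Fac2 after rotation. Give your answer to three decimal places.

1.846

SS loadings for Fac2 = 0.42² + 0.01² + 0.13² + (-0.88)² + (-0.40)² + 0.17² + 0.83² = 0.1764 + 0.0001 + 0.0169 + 0.7744 + 0.1600 + 0.0289 + 0.6889 = 1.8456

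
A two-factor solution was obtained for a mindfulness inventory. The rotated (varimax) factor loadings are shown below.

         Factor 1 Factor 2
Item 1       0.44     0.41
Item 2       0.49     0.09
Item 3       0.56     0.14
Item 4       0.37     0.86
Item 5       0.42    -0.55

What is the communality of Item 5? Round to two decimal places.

0.48

h² = 0.42² + (-0.55)² = 0.1764 + 0.3025 = 0.4789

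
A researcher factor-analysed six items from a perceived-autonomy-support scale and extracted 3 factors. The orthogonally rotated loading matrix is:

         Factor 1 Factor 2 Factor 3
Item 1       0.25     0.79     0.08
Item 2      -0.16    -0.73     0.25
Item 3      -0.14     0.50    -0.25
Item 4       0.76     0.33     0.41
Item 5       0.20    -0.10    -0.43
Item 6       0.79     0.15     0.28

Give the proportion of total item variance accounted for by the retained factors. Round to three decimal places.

SS loadings by factor: 1.3494, 1.5484, 0.5628; total = 3.4606.
Total variance with 6 standardized items is 6, so the solution explains 3.4606/6 = 0.5768.

0.577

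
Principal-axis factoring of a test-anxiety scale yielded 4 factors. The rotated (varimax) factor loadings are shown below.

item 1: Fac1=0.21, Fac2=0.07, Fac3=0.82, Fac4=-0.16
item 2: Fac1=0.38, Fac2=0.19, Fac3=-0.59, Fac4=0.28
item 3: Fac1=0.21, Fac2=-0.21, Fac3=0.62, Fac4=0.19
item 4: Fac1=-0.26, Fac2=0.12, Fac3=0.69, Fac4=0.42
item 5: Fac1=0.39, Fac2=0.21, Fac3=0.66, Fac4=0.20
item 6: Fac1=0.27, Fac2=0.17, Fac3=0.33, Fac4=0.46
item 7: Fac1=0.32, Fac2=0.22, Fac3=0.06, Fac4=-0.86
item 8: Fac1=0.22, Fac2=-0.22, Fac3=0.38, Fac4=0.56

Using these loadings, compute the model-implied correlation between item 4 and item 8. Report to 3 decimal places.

r̂ = Σ λ_i·λ_j across factors = (-0.26)(0.22) + (0.12)(-0.22) + (0.69)(0.38) + (0.42)(0.56)
  = -0.0572 -0.0264 +0.2622 +0.2352 = 0.4138

0.414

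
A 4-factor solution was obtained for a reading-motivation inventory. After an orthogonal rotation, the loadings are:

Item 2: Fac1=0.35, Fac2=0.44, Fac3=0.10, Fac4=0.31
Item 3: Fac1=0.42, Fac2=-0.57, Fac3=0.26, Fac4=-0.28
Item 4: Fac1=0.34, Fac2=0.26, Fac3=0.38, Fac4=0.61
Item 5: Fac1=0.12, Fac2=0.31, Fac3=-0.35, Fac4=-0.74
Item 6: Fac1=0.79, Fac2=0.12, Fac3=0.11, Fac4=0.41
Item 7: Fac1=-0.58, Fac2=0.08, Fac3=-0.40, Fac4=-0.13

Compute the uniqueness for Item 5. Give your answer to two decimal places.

h² = 0.12² + 0.31² + (-0.35)² + (-0.74)² = 0.0144 + 0.0961 + 0.1225 + 0.5476 = 0.7806
Uniqueness u² = 1 − h² = 1 − 0.7806 = 0.2194

0.22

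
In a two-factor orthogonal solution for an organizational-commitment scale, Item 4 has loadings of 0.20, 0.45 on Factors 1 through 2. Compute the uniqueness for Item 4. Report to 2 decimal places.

h² = 0.20² + 0.45² = 0.0400 + 0.2025 = 0.2425
Uniqueness u² = 1 − h² = 1 − 0.2425 = 0.7575

0.76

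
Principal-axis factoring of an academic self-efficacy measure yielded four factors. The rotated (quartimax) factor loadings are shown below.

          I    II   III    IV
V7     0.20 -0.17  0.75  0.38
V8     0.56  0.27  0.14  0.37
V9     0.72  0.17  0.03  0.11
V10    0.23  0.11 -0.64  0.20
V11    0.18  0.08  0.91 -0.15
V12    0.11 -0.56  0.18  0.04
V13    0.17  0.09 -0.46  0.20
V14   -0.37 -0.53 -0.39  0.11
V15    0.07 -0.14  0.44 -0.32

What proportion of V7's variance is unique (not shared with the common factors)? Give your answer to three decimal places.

0.224

h² = 0.20² + (-0.17)² + 0.75² + 0.38² = 0.0400 + 0.0289 + 0.5625 + 0.1444 = 0.7758
Uniqueness u² = 1 − h² = 1 − 0.7758 = 0.2242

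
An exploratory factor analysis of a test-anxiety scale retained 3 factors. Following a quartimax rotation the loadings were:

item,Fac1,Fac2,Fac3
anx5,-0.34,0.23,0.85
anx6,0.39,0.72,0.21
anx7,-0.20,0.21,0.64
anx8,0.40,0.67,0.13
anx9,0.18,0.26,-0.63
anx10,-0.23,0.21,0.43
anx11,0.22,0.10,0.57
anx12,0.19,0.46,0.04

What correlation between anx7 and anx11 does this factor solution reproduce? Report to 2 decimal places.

r̂ = Σ λ_i·λ_j across factors = (-0.20)(0.22) + (0.21)(0.10) + (0.64)(0.57)
  = -0.0440 +0.0210 +0.3648 = 0.3418

0.34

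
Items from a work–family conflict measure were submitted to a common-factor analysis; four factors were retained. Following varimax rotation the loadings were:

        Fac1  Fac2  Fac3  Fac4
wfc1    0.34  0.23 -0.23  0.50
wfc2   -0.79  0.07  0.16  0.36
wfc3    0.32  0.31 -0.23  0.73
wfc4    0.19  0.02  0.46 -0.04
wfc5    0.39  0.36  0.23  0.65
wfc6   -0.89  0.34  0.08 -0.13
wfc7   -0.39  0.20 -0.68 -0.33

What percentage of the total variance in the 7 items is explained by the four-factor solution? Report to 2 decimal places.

Communalities: 0.4714, 0.7842, 0.7843, 0.2497, 0.7571, 0.9310, 0.7634; Σh² = 4.7411.
Total variance with 7 standardized items is 7, so the solution explains 4.7411/7 = 0.6773 = 67.73%.

67.73%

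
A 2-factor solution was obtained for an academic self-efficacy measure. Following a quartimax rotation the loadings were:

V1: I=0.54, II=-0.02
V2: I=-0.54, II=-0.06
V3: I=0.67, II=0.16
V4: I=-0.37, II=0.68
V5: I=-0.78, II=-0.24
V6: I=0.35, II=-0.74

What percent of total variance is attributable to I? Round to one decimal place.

31.7%

SS loadings for I = 0.54² + (-0.54)² + 0.67² + (-0.37)² + (-0.78)² + 0.35² = 1.8999
With 6 standardized items, total variance = 6. Proportion = 1.8999/6 = 0.3167 → 31.67%.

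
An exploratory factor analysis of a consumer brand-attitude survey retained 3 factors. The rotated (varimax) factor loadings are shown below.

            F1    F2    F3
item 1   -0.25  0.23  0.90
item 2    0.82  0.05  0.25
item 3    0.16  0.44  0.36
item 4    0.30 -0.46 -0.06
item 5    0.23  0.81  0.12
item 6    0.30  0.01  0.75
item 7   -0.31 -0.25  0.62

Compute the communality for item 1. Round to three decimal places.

h² = (-0.25)² + 0.23² + 0.90² = 0.0625 + 0.0529 + 0.8100 = 0.9254

0.925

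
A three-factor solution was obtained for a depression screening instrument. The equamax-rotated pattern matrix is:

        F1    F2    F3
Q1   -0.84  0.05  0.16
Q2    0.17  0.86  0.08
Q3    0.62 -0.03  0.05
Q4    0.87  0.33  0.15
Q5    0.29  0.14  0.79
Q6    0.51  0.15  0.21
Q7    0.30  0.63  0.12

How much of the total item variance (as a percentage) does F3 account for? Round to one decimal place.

10.6%

SS loadings for F3 = 0.16² + 0.08² + 0.05² + 0.15² + 0.79² + 0.21² + 0.12² = 0.7396
With 7 standardized items, total variance = 7. Proportion = 0.7396/7 = 0.1057 → 10.57%.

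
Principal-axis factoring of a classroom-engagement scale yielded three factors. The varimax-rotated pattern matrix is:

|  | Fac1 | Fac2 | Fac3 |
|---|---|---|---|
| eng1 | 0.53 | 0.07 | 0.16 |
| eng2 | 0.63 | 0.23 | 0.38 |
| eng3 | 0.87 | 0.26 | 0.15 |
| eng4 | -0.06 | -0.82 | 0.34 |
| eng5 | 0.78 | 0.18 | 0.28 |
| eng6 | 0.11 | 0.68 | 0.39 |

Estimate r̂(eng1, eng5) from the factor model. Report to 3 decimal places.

0.471

r̂ = Σ λ_i·λ_j across factors = (0.53)(0.78) + (0.07)(0.18) + (0.16)(0.28)
  = +0.4134 +0.0126 +0.0448 = 0.4708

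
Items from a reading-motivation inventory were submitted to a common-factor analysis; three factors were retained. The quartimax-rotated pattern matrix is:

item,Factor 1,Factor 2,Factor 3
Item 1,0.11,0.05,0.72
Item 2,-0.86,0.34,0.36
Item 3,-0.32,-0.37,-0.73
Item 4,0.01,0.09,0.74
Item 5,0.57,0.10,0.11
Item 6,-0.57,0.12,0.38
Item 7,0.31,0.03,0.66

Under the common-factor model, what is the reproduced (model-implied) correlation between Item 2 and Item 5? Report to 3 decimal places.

r̂ = Σ λ_i·λ_j across factors = (-0.86)(0.57) + (0.34)(0.10) + (0.36)(0.11)
  = -0.4902 +0.0340 +0.0396 = -0.4166

-0.417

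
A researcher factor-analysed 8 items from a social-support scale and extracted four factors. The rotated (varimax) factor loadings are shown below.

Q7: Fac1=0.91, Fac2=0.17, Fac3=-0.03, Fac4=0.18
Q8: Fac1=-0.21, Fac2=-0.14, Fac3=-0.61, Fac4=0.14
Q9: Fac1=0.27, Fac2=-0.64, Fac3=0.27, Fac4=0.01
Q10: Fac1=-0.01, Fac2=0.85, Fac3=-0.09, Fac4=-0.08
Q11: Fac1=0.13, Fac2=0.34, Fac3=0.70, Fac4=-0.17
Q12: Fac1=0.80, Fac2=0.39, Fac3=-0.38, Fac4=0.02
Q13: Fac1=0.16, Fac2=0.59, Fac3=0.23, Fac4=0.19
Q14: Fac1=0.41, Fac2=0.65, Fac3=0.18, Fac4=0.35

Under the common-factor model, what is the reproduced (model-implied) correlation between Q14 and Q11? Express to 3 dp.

0.341

r̂ = Σ λ_i·λ_j across factors = (0.41)(0.13) + (0.65)(0.34) + (0.18)(0.70) + (0.35)(-0.17)
  = +0.0533 +0.2210 +0.1260 -0.0595 = 0.3408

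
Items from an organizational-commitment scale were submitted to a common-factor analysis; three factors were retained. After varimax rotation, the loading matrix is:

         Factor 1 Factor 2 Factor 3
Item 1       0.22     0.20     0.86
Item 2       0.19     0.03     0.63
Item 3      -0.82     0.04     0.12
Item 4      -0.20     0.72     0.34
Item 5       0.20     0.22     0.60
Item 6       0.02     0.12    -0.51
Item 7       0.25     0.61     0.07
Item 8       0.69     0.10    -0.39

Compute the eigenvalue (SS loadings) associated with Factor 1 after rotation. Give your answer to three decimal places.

SS loadings for Factor 1 = 0.22² + 0.19² + (-0.82)² + (-0.20)² + 0.20² + 0.02² + 0.25² + 0.69² = 0.0484 + 0.0361 + 0.6724 + 0.0400 + 0.0400 + 0.0004 + 0.0625 + 0.4761 = 1.3759

1.376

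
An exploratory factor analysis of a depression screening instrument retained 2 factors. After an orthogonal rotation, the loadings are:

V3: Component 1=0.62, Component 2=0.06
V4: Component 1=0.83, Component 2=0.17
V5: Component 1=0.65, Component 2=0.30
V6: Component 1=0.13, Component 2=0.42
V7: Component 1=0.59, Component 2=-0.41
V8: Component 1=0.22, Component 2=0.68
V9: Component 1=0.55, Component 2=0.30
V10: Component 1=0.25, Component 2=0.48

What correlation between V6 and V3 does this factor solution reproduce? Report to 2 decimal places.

r̂ = Σ λ_i·λ_j across factors = (0.13)(0.62) + (0.42)(0.06)
  = +0.0806 +0.0252 = 0.1058

0.11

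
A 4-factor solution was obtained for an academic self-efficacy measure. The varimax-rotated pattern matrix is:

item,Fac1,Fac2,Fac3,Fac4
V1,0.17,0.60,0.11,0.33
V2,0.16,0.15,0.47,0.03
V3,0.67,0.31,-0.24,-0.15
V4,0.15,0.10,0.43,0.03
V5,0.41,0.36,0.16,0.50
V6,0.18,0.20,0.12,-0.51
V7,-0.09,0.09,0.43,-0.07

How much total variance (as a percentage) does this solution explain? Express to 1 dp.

Communalities: 0.5099, 0.2699, 0.6251, 0.2183, 0.5733, 0.3469, 0.2060; Σh² = 2.7494.
Total variance with 7 standardized items is 7, so the solution explains 2.7494/7 = 0.3928 = 39.28%.

39.3%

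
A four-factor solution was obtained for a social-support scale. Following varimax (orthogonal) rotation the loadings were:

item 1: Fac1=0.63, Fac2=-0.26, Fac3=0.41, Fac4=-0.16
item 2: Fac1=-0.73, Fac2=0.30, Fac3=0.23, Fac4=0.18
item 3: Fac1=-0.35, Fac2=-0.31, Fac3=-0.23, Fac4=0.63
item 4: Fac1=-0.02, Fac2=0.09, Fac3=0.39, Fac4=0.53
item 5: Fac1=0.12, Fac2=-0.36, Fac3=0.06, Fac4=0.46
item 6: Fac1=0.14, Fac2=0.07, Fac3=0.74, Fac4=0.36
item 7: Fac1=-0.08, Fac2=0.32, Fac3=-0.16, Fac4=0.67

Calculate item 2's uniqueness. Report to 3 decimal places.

0.292

h² = (-0.73)² + 0.30² + 0.23² + 0.18² = 0.5329 + 0.0900 + 0.0529 + 0.0324 = 0.7082
Uniqueness u² = 1 − h² = 1 − 0.7082 = 0.2918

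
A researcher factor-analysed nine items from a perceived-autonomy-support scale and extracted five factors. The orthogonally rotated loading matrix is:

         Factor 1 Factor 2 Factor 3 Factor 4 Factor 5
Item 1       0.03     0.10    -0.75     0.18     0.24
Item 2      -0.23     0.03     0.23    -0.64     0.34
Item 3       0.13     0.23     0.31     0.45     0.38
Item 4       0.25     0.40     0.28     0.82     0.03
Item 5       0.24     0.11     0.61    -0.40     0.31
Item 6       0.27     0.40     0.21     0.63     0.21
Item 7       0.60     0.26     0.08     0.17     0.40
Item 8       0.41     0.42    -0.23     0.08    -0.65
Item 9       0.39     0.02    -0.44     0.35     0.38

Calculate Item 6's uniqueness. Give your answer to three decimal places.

h² = 0.27² + 0.40² + 0.21² + 0.63² + 0.21² = 0.0729 + 0.1600 + 0.0441 + 0.3969 + 0.0441 = 0.7180
Uniqueness u² = 1 − h² = 1 − 0.7180 = 0.2820

0.282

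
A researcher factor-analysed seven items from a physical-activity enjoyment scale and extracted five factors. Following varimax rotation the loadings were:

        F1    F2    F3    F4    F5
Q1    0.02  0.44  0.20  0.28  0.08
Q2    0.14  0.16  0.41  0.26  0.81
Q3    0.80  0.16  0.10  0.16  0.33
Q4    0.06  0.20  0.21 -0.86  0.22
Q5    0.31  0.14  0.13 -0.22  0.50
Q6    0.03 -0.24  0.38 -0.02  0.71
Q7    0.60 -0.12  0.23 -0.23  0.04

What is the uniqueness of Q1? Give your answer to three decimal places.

0.681

h² = 0.02² + 0.44² + 0.20² + 0.28² + 0.08² = 0.0004 + 0.1936 + 0.0400 + 0.0784 + 0.0064 = 0.3188
Uniqueness u² = 1 − h² = 1 − 0.3188 = 0.6812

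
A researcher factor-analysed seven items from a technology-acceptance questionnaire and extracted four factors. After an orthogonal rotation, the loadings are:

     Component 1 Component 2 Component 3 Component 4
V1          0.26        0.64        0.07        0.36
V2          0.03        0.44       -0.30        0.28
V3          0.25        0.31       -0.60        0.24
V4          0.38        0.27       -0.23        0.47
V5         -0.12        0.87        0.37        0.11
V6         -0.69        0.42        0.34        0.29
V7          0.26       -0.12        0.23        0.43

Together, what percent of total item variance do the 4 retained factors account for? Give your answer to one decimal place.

SS loadings by factor: 0.8335, 1.7199, 0.8132, 0.7676; total = 4.1342.
Total variance with 7 standardized items is 7, so the solution explains 4.1342/7 = 0.5906 = 59.06%.

59.1%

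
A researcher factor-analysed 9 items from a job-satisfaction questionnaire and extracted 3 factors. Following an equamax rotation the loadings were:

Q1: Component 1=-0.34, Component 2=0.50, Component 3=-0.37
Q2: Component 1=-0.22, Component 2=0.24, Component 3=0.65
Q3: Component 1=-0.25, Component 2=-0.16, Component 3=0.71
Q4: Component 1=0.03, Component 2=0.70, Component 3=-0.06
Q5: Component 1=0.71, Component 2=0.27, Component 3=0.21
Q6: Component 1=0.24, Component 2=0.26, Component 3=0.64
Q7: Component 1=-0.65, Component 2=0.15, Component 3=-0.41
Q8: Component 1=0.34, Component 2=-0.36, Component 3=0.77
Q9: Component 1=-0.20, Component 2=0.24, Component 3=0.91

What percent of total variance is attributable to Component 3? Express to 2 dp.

34.55%

SS loadings for Component 3 = (-0.37)² + 0.65² + 0.71² + (-0.06)² + 0.21² + 0.64² + (-0.41)² + 0.77² + 0.91² = 3.1099
With 9 standardized items, total variance = 9. Proportion = 3.1099/9 = 0.3455 → 34.55%.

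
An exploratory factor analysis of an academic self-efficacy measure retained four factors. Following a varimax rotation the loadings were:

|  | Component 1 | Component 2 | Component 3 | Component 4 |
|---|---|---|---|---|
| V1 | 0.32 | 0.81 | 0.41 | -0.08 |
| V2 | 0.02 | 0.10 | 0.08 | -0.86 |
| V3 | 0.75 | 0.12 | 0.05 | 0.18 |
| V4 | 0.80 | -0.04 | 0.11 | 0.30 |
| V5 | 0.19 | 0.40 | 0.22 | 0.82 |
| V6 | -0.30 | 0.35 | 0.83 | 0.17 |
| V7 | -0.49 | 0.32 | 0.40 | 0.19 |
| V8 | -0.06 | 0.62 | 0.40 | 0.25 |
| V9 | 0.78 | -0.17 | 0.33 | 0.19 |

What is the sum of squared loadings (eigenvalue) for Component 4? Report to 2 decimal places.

1.70

SS loadings for Component 4 = (-0.08)² + (-0.86)² + 0.18² + 0.30² + 0.82² + 0.17² + 0.19² + 0.25² + 0.19² = 0.0064 + 0.7396 + 0.0324 + 0.0900 + 0.6724 + 0.0289 + 0.0361 + 0.0625 + 0.0361 = 1.7044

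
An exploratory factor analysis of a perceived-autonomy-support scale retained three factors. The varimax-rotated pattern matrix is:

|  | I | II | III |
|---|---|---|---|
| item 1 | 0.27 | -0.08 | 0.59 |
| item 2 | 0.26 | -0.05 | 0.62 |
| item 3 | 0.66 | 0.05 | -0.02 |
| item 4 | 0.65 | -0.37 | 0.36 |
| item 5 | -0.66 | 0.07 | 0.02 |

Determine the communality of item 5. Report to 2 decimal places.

h² = (-0.66)² + 0.07² + 0.02² = 0.4356 + 0.0049 + 0.0004 = 0.4409

0.44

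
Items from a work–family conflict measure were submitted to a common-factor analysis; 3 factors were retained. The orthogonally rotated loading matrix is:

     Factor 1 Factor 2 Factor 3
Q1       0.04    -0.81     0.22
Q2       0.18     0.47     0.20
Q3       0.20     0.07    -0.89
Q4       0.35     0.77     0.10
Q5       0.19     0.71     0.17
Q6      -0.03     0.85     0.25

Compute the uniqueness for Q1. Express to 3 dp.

h² = 0.04² + (-0.81)² + 0.22² = 0.0016 + 0.6561 + 0.0484 = 0.7061
Uniqueness u² = 1 − h² = 1 − 0.7061 = 0.2939

0.294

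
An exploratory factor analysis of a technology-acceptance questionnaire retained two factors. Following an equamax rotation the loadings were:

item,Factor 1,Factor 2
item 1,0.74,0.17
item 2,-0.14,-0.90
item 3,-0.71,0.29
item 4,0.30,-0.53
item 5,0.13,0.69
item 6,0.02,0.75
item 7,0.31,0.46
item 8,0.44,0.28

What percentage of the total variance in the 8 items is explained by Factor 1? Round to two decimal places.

18.35%

SS loadings for Factor 1 = 0.74² + (-0.14)² + (-0.71)² + 0.30² + 0.13² + 0.02² + 0.31² + 0.44² = 1.4683
With 8 standardized items, total variance = 8. Proportion = 1.4683/8 = 0.1835 → 18.35%.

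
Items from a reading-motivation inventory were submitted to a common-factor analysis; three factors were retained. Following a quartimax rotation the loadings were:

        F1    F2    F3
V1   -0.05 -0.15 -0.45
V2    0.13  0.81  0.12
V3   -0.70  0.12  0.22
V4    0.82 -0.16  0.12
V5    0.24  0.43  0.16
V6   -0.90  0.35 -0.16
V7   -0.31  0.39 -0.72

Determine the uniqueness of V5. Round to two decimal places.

0.73

h² = 0.24² + 0.43² + 0.16² = 0.0576 + 0.1849 + 0.0256 = 0.2681
Uniqueness u² = 1 − h² = 1 − 0.2681 = 0.7319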